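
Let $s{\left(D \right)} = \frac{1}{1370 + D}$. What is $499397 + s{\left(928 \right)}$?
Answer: $\frac{1147614307}{2298} \approx 4.994 \cdot 10^{5}$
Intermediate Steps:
$499397 + s{\left(928 \right)} = 499397 + \frac{1}{1370 + 928} = 499397 + \frac{1}{2298} = \frac{1147614307}{2298}$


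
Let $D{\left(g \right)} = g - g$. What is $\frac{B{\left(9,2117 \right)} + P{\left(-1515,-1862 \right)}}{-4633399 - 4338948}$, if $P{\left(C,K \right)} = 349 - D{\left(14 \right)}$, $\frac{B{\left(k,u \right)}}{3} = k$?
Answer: $- \frac{8}{190901} \approx -4.1907 \cdot 10^{-5}$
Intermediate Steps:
$B{\left(k,u \right)} = 3 k$
$D{\left(g \right)} = 0$
$P{\left(C,K \right)} = 349$ ($P{\left(C,K \right)} = 349 - 0 = 349 + 0 = 349$)
$\frac{B{\left(9,2117 \right)} + P{\left(-1515,-1862 \right)}}{-4633399 - 4338948} = \frac{3 \cdot 9 + 349}{-4633399 - 4338948} = \frac{27 + 349}{-8972347} = 376 \left(- \frac{1}{8972347}\right) = - \frac{8}{190901}$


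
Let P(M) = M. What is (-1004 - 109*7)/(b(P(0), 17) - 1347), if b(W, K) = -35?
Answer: 1767/1382 ≈ 1.2786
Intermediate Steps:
(-1004 - 109*7)/(b(P(0), 17) - 1347) = (-1004 - 109*7)/(-35 - 1347) = (-1004 - 763)/(-1382) = -1767*(-1/1382) = 1767/1382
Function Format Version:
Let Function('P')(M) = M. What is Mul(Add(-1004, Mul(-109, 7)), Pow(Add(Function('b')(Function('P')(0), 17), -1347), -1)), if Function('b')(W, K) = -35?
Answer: Rational(1767, 1382) ≈ 1.2786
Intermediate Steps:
Mul(Add(-1004, Mul(-109, 7)), Pow(Add(Function('b')(Function('P')(0), 17), -1347), -1)) = Mul(Add(-1004, Mul(-109, 7)), Pow(Add(-35, -1347), -1)) = Mul(Add(-1004, -763), Pow(-1382, -1)) = Mul(-1767, Rational(-1, 1382)) = Rational(1767, 1382)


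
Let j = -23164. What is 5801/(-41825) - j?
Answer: 968828499/41825 ≈ 23164.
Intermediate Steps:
5801/(-41825) - j = 5801/(-41825) - 1*(-23164) = 5801*(-1/41825) + 23164 = -5801/41825 + 23164 = 968828499/41825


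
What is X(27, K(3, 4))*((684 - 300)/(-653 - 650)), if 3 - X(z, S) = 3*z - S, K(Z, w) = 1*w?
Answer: 28416/1303 ≈ 21.808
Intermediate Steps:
K(Z, w) = w
X(z, S) = 3 + S - 3*z (X(z, S) = 3 - (3*z - S) = 3 - (-S + 3*z) = 3 + (S - 3*z) = 3 + S - 3*z)
X(27, K(3, 4))*((684 - 300)/(-653 - 650)) = (3 + 4 - 3*27)*((684 - 300)/(-653 - 650)) = (3 + 4 - 81)*(384/(-1303)) = -28416*(-1)/1303 = -74*(-384/1303) = 28416/1303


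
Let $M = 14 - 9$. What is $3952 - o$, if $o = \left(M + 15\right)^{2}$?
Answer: $3552$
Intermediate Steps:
$M = 5$ ($M = 14 - 9 = 5$)
$o = 400$ ($o = \left(5 + 15\right)^{2} = 20^{2} = 400$)
$3952 - o = 3952 - 400 = 3552$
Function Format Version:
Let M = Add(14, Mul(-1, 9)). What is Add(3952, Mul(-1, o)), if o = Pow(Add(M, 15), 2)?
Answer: 3552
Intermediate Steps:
M = 5 (M = Add(14, -9) = 5)
o = 400 (o = Pow(Add(5, 15), 2) = Pow(20, 2) = 400)
Add(3952, Mul(-1, o)) = Add(3952, Mul(-1, 400)) = Add(3952, -400) = 3552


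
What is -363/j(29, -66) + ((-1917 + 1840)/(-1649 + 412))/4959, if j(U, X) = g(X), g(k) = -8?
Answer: 2226745345/49074264 ≈ 45.375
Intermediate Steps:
j(U, X) = -8
-363/j(29, -66) + ((-1917 + 1840)/(-1649 + 412))/4959 = -363/(-8) + ((-1917 + 1840)/(-1649 + 412))/4959 = -363*(-1/8) - 77/(-1237)*(1/4959) = 363/8 - 77*(-1/1237)*(1/4959) = 363/8 + (77/1237)*(1/4959) = 363/8 + 77/6134283 = 2226745345/49074264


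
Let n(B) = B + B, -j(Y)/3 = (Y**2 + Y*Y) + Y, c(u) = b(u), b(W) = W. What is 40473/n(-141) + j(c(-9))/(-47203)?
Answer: -636772527/4437082 ≈ -143.51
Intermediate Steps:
c(u) = u
j(Y) = -6*Y**2 - 3*Y (j(Y) = -3*((Y**2 + Y*Y) + Y) = -3*((Y**2 + Y**2) + Y) = -3*(2*Y**2 + Y) = -3*(Y + 2*Y**2) = -6*Y**2 - 3*Y)
n(B) = 2*B
40473/n(-141) + j(c(-9))/(-47203) = 40473/((2*(-141))) - 3*(-9)*(1 + 2*(-9))/(-47203) = 40473/(-282) - 3*(-9)*(1 - 18)*(-1/47203) = 40473*(-1/282) - 3*(-9)*(-17)*(-1/47203) = -13491/94 - 459*(-1/47203) = -13491/94 + 459/47203 = -636772527/4437082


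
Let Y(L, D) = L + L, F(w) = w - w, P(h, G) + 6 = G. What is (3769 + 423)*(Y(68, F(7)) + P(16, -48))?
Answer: 343744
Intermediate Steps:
P(h, G) = -6 + G
F(w) = 0
Y(L, D) = 2*L
(3769 + 423)*(Y(68, F(7)) + P(16, -48)) = (3769 + 423)*(2*68 + (-6 - 48)) = 4192*(136 - 54) = 4192*82 = 343744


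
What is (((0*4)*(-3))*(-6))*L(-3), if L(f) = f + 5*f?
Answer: 0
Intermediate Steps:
L(f) = 6*f
(((0*4)*(-3))*(-6))*L(-3) = (((0*4)*(-3))*(-6))*(6*(-3)) = ((0*(-3))*(-6))*(-18) = (0*(-6))*(-18) = 0*(-18) = 0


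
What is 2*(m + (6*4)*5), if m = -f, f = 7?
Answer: 226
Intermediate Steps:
m = -7 (m = -1*7 = -7)
2*(m + (6*4)*5) = 2*(-7 + (6*4)*5) = 2*(-7 + 24*5) = 2*(-7 + 120) = 2*113 = 226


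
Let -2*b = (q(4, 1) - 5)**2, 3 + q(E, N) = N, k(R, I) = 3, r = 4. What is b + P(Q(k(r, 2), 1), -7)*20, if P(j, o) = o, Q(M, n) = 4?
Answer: -329/2 ≈ -164.50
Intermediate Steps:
q(E, N) = -3 + N
b = -49/2 (b = -((-3 + 1) - 5)**2/2 = -(-2 - 5)**2/2 = -1/2*(-7)**2 = -1/2*49 = -49/2 ≈ -24.500)
b + P(Q(k(r, 2), 1), -7)*20 = -49/2 - 7*20 = -49/2 - 140 = -329/2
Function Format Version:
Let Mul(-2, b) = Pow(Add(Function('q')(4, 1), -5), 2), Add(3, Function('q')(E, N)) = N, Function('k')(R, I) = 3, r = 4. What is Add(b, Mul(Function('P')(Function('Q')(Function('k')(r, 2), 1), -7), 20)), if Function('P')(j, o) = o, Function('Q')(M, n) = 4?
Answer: Rational(-329, 2) ≈ -164.50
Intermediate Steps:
Function('q')(E, N) = Add(-3, N)
b = Rational(-49, 2) (b = Mul(Rational(-1, 2), Pow(Add(Add(-3, 1), -5), 2)) = Mul(Rational(-1, 2), Pow(Add(-2, -5), 2)) = Mul(Rational(-1, 2), Pow(-7, 2)) = Mul(Rational(-1, 2), 49) = Rational(-49, 2) ≈ -24.500)
Add(b, Mul(Function('P')(Function('Q')(Function('k')(r, 2), 1), -7), 20)) = Add(Rational(-49, 2), Mul(-7, 20)) = Add(Rational(-49, 2), -140) = Rational(-329, 2)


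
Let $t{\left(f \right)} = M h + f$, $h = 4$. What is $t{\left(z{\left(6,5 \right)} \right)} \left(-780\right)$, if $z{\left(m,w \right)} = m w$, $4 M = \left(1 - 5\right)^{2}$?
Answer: $-35880$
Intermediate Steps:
$M = 4$ ($M = \frac{\left(1 - 5\right)^{2}}{4} = \frac{\left(-4\right)^{2}}{4} = \frac{1}{4} \cdot 16 = 4$)
$t{\left(f \right)} = 16 + f$ ($t{\left(f \right)} = 4 \cdot 4 + f = 16 + f$)
$t{\left(z{\left(6,5 \right)} \right)} \left(-780\right) = \left(16 + 6 \cdot 5\right) \left(-780\right) = \left(16 + 30\right) \left(-780\right) = 46 \left(-780\right) = -35880$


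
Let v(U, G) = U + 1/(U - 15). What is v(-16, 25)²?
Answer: 247009/961 ≈ 257.03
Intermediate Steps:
v(U, G) = U + 1/(-15 + U)
v(-16, 25)² = ((1 + (-16)² - 15*(-16))/(-15 - 16))² = ((1 + 256 + 240)/(-31))² = (-1/31*497)² = (-497/31)² = 247009/961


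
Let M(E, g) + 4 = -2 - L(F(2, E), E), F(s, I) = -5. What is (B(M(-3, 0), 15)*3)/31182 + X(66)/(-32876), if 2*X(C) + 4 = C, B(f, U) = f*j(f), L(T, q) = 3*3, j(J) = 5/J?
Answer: -78917/170856572 ≈ -0.00046189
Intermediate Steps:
L(T, q) = 9
M(E, g) = -15 (M(E, g) = -4 + (-2 - 1*9) = -4 + (-2 - 9) = -4 - 11 = -15)
B(f, U) = 5 (B(f, U) = f*(5/f) = 5)
X(C) = -2 + C/2
(B(M(-3, 0), 15)*3)/31182 + X(66)/(-32876) = (5*3)/31182 + (-2 + (½)*66)/(-32876) = 15*(1/31182) + (-2 + 33)*(-1/32876) = 5/10394 + 31*(-1/32876) = 5/10394 - 31/32876 = -78917/170856572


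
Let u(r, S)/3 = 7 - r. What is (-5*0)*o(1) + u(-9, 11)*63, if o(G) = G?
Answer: 3024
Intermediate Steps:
u(r, S) = 21 - 3*r (u(r, S) = 3*(7 - r) = 21 - 3*r)
(-5*0)*o(1) + u(-9, 11)*63 = -5*0*1 + (21 - 3*(-9))*63 = 0*1 + (21 + 27)*63 = 0 + 48*63 = 0 + 3024 = 3024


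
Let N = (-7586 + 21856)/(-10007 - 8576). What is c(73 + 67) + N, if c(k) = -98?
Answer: -1835404/18583 ≈ -98.768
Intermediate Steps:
N = -14270/18583 (N = 14270/(-18583) = 14270*(-1/18583) = -14270/18583 ≈ -0.76791)
c(73 + 67) + N = -98 - 14270/18583 = -1835404/18583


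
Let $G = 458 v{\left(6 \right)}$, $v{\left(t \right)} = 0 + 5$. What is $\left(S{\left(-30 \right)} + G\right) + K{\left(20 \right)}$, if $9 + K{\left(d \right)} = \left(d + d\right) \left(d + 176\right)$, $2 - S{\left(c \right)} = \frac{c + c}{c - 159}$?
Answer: $\frac{637729}{63} \approx 10123.0$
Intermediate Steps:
$S{\left(c \right)} = 2 - \frac{2 c}{-159 + c}$ ($S{\left(c \right)} = 2 - \frac{c + c}{c - 159} = 2 - \frac{2 c}{-159 + c}$)
$K{\left(d \right)} = -9 + 2 d \left(176 + d\right)$ ($K{\left(d \right)} = -9 + \left(d + d\right) \left(d + 176\right) = -9 + 2 d \left(176 + d\right)$)
$v{\left(t \right)} = 5$
$G = 2290$ ($G = 458 \cdot 5 = 2290$)
$\left(S{\left(-30 \right)} + G\right) + K{\left(20 \right)} = \left(- \frac{318}{-159 - 30} + 2290\right) + \left(-9 + 2 \cdot 20^{2} + 352 \cdot 20\right) = \left(- \frac{318}{-189} + 2290\right) + \left(-9 + 2 \cdot 400 + 7040\right) = \left(\left(-318\right) \left(- \frac{1}{189}\right) + 2290\right) + \left(-9 + 800 + 7040\right) = \left(\frac{106}{63} + 2290\right) + 7831 = \frac{144376}{63} + 7831 = \frac{637729}{63}$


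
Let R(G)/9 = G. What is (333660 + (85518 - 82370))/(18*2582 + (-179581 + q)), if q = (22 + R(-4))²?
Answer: -336808/132909 ≈ -2.5341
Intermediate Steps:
R(G) = 9*G
q = 196 (q = (22 + 9*(-4))² = (22 - 36)² = (-14)² = 196)
(333660 + (85518 - 82370))/(18*2582 + (-179581 + q)) = (333660 + (85518 - 82370))/(18*2582 + (-179581 + 196)) = (333660 + 3148)/(46476 - 179385) = 336808/(-132909) = 336808*(-1/132909) = -336808/132909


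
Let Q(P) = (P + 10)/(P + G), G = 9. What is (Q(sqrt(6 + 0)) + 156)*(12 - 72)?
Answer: -47136/5 + 4*sqrt(6)/5 ≈ -9425.2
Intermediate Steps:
Q(P) = (10 + P)/(9 + P) (Q(P) = (P + 10)/(P + 9) = (10 + P)/(9 + P))
(Q(sqrt(6 + 0)) + 156)*(12 - 72) = ((10 + sqrt(6 + 0))/(9 + sqrt(6 + 0)) + 156)*(12 - 72) = ((10 + sqrt(6))/(9 + sqrt(6)) + 156)*(-60) = (156 + (10 + sqrt(6))/(9 + sqrt(6)))*(-60) = -9360 - 60*(10 + sqrt(6))/(9 + sqrt(6))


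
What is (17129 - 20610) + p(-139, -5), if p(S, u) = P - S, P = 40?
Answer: -3302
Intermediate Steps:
p(S, u) = 40 - S
(17129 - 20610) + p(-139, -5) = (17129 - 20610) + (40 - 1*(-139)) = -3481 + (40 + 139) = -3481 + 179 = -3302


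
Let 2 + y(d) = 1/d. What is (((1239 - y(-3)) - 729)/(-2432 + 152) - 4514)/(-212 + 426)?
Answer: -30877297/1463760 ≈ -21.095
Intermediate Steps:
y(d) = -2 + 1/d
(((1239 - y(-3)) - 729)/(-2432 + 152) - 4514)/(-212 + 426) = (((1239 - (-2 + 1/(-3))) - 729)/(-2432 + 152) - 4514)/(-212 + 426) = (((1239 - (-2 - ⅓)) - 729)/(-2280) - 4514)/214 = (((1239 - 1*(-7/3)) - 729)*(-1/2280) - 4514)*(1/214) = (((1239 + 7/3) - 729)*(-1/2280) - 4514)*(1/214) = ((3724/3 - 729)*(-1/2280) - 4514)*(1/214) = ((1537/3)*(-1/2280) - 4514)*(1/214) = (-1537/6840 - 4514)*(1/214) = -30877297/6840*1/214 = -30877297/1463760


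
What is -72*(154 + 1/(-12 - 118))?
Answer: -720684/65 ≈ -11087.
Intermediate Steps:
-72*(154 + 1/(-12 - 118)) = -72*(154 + 1/(-130)) = -72*(154 - 1/130) = -72*20019/130 = -720684/65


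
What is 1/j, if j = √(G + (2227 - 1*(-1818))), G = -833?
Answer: √803/1606 ≈ 0.017645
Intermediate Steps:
j = 2*√803 (j = √(-833 + (2227 - 1*(-1818))) = √(-833 + (2227 + 1818)) = √(-833 + 4045) = √3212 = 2*√803 ≈ 56.674)
1/j = 1/(2*√803) = √803/1606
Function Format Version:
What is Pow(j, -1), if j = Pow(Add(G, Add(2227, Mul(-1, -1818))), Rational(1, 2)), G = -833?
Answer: Mul(Rational(1, 1606), Pow(803, Rational(1, 2))) ≈ 0.017645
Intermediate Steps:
j = Mul(2, Pow(803, Rational(1, 2))) (j = Pow(Add(-833, Add(2227, Mul(-1, -1818))), Rational(1, 2)) = Pow(Add(-833, Add(2227, 1818)), Rational(1, 2)) = Pow(Add(-833, 4045), Rational(1, 2)) = Pow(3212, Rational(1, 2)) = Mul(2, Pow(803, Rational(1, 2))) ≈ 56.674)
Pow(j, -1) = Pow(Mul(2, Pow(803, Rational(1, 2))), -1) = Mul(Rational(1, 1606), Pow(803, Rational(1, 2)))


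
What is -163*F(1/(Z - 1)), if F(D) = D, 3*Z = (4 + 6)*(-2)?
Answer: 489/23 ≈ 21.261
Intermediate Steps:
Z = -20/3 (Z = ((4 + 6)*(-2))/3 = (10*(-2))/3 = (1/3)*(-20) = -20/3 ≈ -6.6667)
-163*F(1/(Z - 1)) = -163/(-20/3 - 1) = -163/(-23/3) = -163*(-3/23) = 489/23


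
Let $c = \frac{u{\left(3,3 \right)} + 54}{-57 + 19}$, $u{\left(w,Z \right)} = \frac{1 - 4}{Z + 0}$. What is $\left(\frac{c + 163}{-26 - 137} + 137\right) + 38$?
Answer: $\frac{1077809}{6194} \approx 174.01$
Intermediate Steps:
$u{\left(w,Z \right)} = - \frac{3}{Z}$
$c = - \frac{53}{38}$ ($c = \frac{- \frac{3}{3} + 54}{-57 + 19} = \frac{\left(-3\right) \frac{1}{3} + 54}{-38} = \left(-1 + 54\right) \left(- \frac{1}{38}\right) = 53 \left(- \frac{1}{38}\right) = - \frac{53}{38} \approx -1.3947$)
$\left(\frac{c + 163}{-26 - 137} + 137\right) + 38 = \left(\frac{- \frac{53}{38} + 163}{-26 - 137} + 137\right) + 38 = \left(\frac{6141}{38 \left(-163\right)} + 137\right) + 38 = \left(\frac{6141}{38} \left(- \frac{1}{163}\right) + 137\right) + 38 = \left(- \frac{6141}{6194} + 137\right) + 38 = \frac{842437}{6194} + 38 = \frac{1077809}{6194}$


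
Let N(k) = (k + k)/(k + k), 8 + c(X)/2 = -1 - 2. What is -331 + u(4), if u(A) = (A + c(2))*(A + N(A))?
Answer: -421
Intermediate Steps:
c(X) = -22 (c(X) = -16 + 2*(-1 - 2) = -16 + 2*(-3) = -16 - 6 = -22)
N(k) = 1 (N(k) = (2*k)/((2*k)) = (2*k)*(1/(2*k)) = 1)
u(A) = (1 + A)*(-22 + A) (u(A) = (A - 22)*(A + 1) = (-22 + A)*(1 + A) = (1 + A)*(-22 + A))
-331 + u(4) = -331 + (-22 + 4² - 21*4) = -331 + (-22 + 16 - 84) = -331 - 90 = -421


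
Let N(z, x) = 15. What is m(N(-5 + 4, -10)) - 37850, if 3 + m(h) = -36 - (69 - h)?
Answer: -37943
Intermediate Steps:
m(h) = -108 + h (m(h) = -3 + (-36 - (69 - h)) = -3 + (-36 + (-69 + h)) = -3 + (-105 + h) = -108 + h)
m(N(-5 + 4, -10)) - 37850 = (-108 + 15) - 37850 = -93 - 37850 = -37943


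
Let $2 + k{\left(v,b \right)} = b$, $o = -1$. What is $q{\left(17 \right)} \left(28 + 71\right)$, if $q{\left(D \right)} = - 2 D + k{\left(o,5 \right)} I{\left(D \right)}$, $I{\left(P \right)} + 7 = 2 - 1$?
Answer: $-5148$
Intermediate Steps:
$I{\left(P \right)} = -6$ ($I{\left(P \right)} = -7 + \left(2 - 1\right) = -7 + 1 = -6$)
$k{\left(v,b \right)} = -2 + b$
$q{\left(D \right)} = -18 - 2 D$ ($q{\left(D \right)} = - 2 D + \left(-2 + 5\right) \left(-6\right) = - 2 D + 3 \left(-6\right) = - 2 D - 18 = -18 - 2 D$)
$q{\left(17 \right)} \left(28 + 71\right) = \left(-18 - 34\right) \left(28 + 71\right) = \left(-18 - 34\right) 99 = \left(-52\right) 99 = -5148$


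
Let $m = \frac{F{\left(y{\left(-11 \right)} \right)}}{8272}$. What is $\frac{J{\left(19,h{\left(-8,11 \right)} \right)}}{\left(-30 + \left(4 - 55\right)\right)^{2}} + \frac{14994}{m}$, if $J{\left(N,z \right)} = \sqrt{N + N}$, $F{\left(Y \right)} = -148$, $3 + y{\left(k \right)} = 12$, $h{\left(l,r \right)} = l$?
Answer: $- \frac{31007592}{37} + \frac{\sqrt{38}}{6561} \approx -8.3804 \cdot 10^{5}$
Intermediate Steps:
$y{\left(k \right)} = 9$ ($y{\left(k \right)} = -3 + 12 = 9$)
$J{\left(N,z \right)} = \sqrt{2} \sqrt{N}$ ($J{\left(N,z \right)} = \sqrt{2 N} = \sqrt{2} \sqrt{N}$)
$m = - \frac{37}{2068}$ ($m = - \frac{148}{8272} = \left(-148\right) \frac{1}{8272} = - \frac{37}{2068} \approx -0.017892$)
$\frac{J{\left(19,h{\left(-8,11 \right)} \right)}}{\left(-30 + \left(4 - 55\right)\right)^{2}} + \frac{14994}{m} = \frac{\sqrt{2} \sqrt{19}}{\left(-30 + \left(4 - 55\right)\right)^{2}} + \frac{14994}{- \frac{37}{2068}} = \frac{\sqrt{38}}{\left(-30 + \left(4 - 55\right)\right)^{2}} + 14994 \left(- \frac{2068}{37}\right) = \frac{\sqrt{38}}{\left(-30 - 51\right)^{2}} - \frac{31007592}{37} = \frac{\sqrt{38}}{\left(-81\right)^{2}} - \frac{31007592}{37} = \frac{\sqrt{38}}{6561} - \frac{31007592}{37} = - \frac{31007592}{37} + \frac{\sqrt{38}}{6561}$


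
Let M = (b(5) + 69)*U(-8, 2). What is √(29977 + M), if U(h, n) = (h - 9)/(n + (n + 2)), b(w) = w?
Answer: √267906/3 ≈ 172.53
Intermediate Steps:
U(h, n) = (-9 + h)/(2 + 2*n) (U(h, n) = (-9 + h)/(n + (2 + n)) = (-9 + h)/(2 + 2*n))
M = -629/3 (M = (5 + 69)*((-9 - 8)/(2*(1 + 2))) = 74*((½)*(-17)/3) = 74*((½)*(⅓)*(-17)) = 74*(-17/6) = -629/3 ≈ -209.67)
√(29977 + M) = √(29977 - 629/3) = √(89302/3) = √267906/3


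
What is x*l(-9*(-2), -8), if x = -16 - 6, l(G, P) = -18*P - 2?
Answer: -3124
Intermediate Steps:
l(G, P) = -2 - 18*P
x = -22
x*l(-9*(-2), -8) = -22*(-2 - 18*(-8)) = -22*(-2 + 144) = -22*142 = -3124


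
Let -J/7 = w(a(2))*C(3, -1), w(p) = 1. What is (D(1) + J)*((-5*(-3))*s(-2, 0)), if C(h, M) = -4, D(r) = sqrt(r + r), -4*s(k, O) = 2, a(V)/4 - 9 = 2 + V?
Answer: -210 - 15*sqrt(2)/2 ≈ -220.61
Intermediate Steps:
a(V) = 44 + 4*V (a(V) = 36 + 4*(2 + V) = 36 + (8 + 4*V) = 44 + 4*V)
s(k, O) = -1/2 (s(k, O) = -1/4*2 = -1/2)
D(r) = sqrt(2)*sqrt(r) (D(r) = sqrt(2*r) = sqrt(2)*sqrt(r))
J = 28 (J = -7*(-4) = 28)
(D(1) + J)*((-5*(-3))*s(-2, 0)) = (sqrt(2)*sqrt(1) + 28)*(-5*(-3)*(-1/2)) = (sqrt(2)*1 + 28)*(15*(-1/2)) = (sqrt(2) + 28)*(-15/2) = (28 + sqrt(2))*(-15/2) = -210 - 15*sqrt(2)/2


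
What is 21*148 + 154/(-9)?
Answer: 27818/9 ≈ 3090.9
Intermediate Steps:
21*148 + 154/(-9) = 3108 + 154*(-1/9) = 3108 - 154/9 = 27818/9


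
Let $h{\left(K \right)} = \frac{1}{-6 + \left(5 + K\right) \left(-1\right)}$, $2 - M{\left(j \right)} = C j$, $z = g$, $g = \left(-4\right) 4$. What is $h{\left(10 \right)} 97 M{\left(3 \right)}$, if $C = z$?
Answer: $- \frac{4850}{21} \approx -230.95$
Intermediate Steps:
$g = -16$
$z = -16$
$C = -16$
$M{\left(j \right)} = 2 + 16 j$ ($M{\left(j \right)} = 2 - - 16 j = 2 + 16 j$)
$h{\left(K \right)} = \frac{1}{-11 - K}$ ($h{\left(K \right)} = \frac{1}{-6 - \left(5 + K\right)} = \frac{1}{-11 - K}$)
$h{\left(10 \right)} 97 M{\left(3 \right)} = - \frac{1}{11 + 10} \cdot 97 \left(2 + 16 \cdot 3\right) = - \frac{1}{21} \cdot 97 \left(2 + 48\right) = \left(-1\right) \frac{1}{21} \cdot 97 \cdot 50 = \left(- \frac{1}{21}\right) 97 \cdot 50 = \left(- \frac{97}{21}\right) 50 = - \frac{4850}{21}$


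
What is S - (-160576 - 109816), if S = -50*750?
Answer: 232892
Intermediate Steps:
S = -37500
S - (-160576 - 109816) = -37500 - (-160576 - 109816) = -37500 - 1*(-270392) = -37500 + 270392 = 232892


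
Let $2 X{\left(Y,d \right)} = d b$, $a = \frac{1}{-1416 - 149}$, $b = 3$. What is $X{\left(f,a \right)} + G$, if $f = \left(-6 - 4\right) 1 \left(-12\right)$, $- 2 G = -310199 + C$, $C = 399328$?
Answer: $- \frac{69743444}{1565} \approx -44565.0$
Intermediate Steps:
$G = - \frac{89129}{2}$ ($G = - \frac{-310199 + 399328}{2} = \left(- \frac{1}{2}\right) 89129 = - \frac{89129}{2} \approx -44565.0$)
$a = - \frac{1}{1565}$ ($a = \frac{1}{-1565} = - \frac{1}{1565} \approx -0.00063898$)
$f = 120$ ($f = \left(-6 - 4\right) 1 \left(-12\right) = \left(-10\right) 1 \left(-12\right) = \left(-10\right) \left(-12\right) = 120$)
$X{\left(Y,d \right)} = \frac{3 d}{2}$ ($X{\left(Y,d \right)} = \frac{d 3}{2} = \frac{3 d}{2}$)
$X{\left(f,a \right)} + G = \frac{3}{2} \left(- \frac{1}{1565}\right) - \frac{89129}{2} = - \frac{3}{3130} - \frac{89129}{2} = - \frac{69743444}{1565}$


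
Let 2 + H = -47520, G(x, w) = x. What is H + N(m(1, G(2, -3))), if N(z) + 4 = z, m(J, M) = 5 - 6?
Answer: -47527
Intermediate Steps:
H = -47522 (H = -2 - 47520 = -47522)
m(J, M) = -1
N(z) = -4 + z
H + N(m(1, G(2, -3))) = -47522 + (-4 - 1) = -47522 - 5 = -47527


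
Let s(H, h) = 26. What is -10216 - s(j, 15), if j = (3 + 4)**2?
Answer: -10242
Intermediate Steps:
j = 49 (j = 7**2 = 49)
-10216 - s(j, 15) = -10216 - 1*26 = -10216 - 26 = -10242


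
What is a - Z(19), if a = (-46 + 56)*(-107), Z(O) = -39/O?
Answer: -20291/19 ≈ -1067.9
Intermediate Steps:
a = -1070 (a = 10*(-107) = -1070)
a - Z(19) = -1070 - (-39)/19 = -1070 - 1*(-39/19) = -1070 + 39/19 = -20291/19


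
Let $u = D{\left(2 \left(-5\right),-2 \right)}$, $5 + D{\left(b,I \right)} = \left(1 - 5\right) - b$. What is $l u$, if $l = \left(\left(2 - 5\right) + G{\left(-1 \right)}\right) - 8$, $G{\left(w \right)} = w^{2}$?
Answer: $-10$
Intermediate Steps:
$D{\left(b,I \right)} = -9 - b$ ($D{\left(b,I \right)} = -5 - \left(4 + b\right) = -9 - b$)
$l = -10$ ($l = \left(\left(2 - 5\right) + \left(-1\right)^{2}\right) - 8 = \left(-3 + 1\right) - 8 = -2 - 8 = -10$)
$u = 1$ ($u = -9 - 2 \left(-5\right) = -9 - -10 = -9 + 10 = 1$)
$l u = \left(-10\right) 1 = -10$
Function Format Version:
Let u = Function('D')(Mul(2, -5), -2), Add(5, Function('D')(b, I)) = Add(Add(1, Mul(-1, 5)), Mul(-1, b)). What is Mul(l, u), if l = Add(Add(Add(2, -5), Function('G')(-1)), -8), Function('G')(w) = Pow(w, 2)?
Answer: -10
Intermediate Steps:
Function('D')(b, I) = Add(-9, Mul(-1, b)) (Function('D')(b, I) = Add(-5, Add(Add(1, Mul(-1, 5)), Mul(-1, b))) = Add(-5, Add(Add(1, -5), Mul(-1, b))) = Add(-5, Add(-4, Mul(-1, b))) = Add(-9, Mul(-1, b)))
l = -10 (l = Add(Add(Add(2, -5), Pow(-1, 2)), -8) = Add(Add(-3, 1), -8) = Add(-2, -8) = -10)
u = 1 (u = Add(-9, Mul(-1, Mul(2, -5))) = Add(-9, Mul(-1, -10)) = Add(-9, 10) = 1)
Mul(l, u) = Mul(-10, 1) = -10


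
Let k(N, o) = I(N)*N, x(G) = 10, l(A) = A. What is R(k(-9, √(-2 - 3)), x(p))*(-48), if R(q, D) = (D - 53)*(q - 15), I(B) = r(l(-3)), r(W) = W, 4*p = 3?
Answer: 24768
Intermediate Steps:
p = ¾ (p = (¼)*3 = ¾ ≈ 0.75000)
I(B) = -3
k(N, o) = -3*N
R(q, D) = (-53 + D)*(-15 + q)
R(k(-9, √(-2 - 3)), x(p))*(-48) = (795 - (-159)*(-9) - 15*10 + 10*(-3*(-9)))*(-48) = (795 - 53*27 - 150 + 10*27)*(-48) = (795 - 1431 - 150 + 270)*(-48) = -516*(-48) = 24768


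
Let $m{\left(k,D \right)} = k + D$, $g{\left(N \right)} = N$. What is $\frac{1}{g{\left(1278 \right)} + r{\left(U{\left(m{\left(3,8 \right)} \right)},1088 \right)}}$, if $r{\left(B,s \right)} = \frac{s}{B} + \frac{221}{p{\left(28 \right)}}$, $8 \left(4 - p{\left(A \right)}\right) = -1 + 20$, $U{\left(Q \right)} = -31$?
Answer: $\frac{31}{42746} \approx 0.00072521$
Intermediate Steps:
$m{\left(k,D \right)} = D + k$
$p{\left(A \right)} = \frac{13}{8}$ ($p{\left(A \right)} = 4 - \frac{-1 + 20}{8} = 4 - \frac{19}{8} = \frac{13}{8}$)
$r{\left(B,s \right)} = 136 + \frac{s}{B}$ ($r{\left(B,s \right)} = \frac{s}{B} + \frac{221}{\frac{13}{8}} = \frac{s}{B} + 221 \cdot \frac{8}{13} = \frac{s}{B} + 136 = 136 + \frac{s}{B}$)
$\frac{1}{g{\left(1278 \right)} + r{\left(U{\left(m{\left(3,8 \right)} \right)},1088 \right)}} = \frac{1}{1278 + \left(136 + \frac{1088}{-31}\right)} = \frac{1}{1278 + \left(136 + 1088 \left(- \frac{1}{31}\right)\right)} = \frac{1}{1278 + \left(136 - \frac{1088}{31}\right)} = \frac{1}{1278 + \frac{3128}{31}} = \frac{1}{\frac{42746}{31}} = \frac{31}{42746}$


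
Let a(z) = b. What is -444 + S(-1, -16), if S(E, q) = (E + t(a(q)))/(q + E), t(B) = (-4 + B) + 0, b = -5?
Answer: -7538/17 ≈ -443.41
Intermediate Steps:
a(z) = -5
t(B) = -4 + B
S(E, q) = (-9 + E)/(E + q) (S(E, q) = (E + (-4 - 5))/(q + E) = (E - 9)/(E + q) = (-9 + E)/(E + q))
-444 + S(-1, -16) = -444 + (-9 - 1)/(-1 - 16) = -444 - 10/(-17) = -444 - 1/17*(-10) = -444 + 10/17 = -7538/17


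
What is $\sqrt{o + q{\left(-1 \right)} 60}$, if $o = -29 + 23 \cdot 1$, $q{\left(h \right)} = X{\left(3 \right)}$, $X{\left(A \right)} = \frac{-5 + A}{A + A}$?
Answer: $i \sqrt{26} \approx 5.099 i$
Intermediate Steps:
$X{\left(A \right)} = \frac{-5 + A}{2 A}$
$q{\left(h \right)} = - \frac{1}{3}$ ($q{\left(h \right)} = \frac{-5 + 3}{2 \cdot 3} = \frac{1}{2} \cdot \frac{1}{3} \left(-2\right) = - \frac{1}{3}$)
$o = -6$ ($o = -29 + 23 = -6$)
$\sqrt{o + q{\left(-1 \right)} 60} = \sqrt{-6 - 20} = \sqrt{-26} = i \sqrt{26}$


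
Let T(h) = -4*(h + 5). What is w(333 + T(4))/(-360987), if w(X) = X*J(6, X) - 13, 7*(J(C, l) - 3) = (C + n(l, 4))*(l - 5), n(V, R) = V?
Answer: -26283518/2526909 ≈ -10.401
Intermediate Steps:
J(C, l) = 3 + (-5 + l)*(C + l)/7 (J(C, l) = 3 + ((C + l)*(l - 5))/7 = 3 + ((C + l)*(-5 + l))/7 = 3 + ((-5 + l)*(C + l))/7 = 3 + (-5 + l)*(C + l)/7)
T(h) = -20 - 4*h (T(h) = -4*(5 + h) = -20 - 4*h)
w(X) = -13 + X*(-9/7 + X/7 + X**2/7) (w(X) = X*(3 - 5/7*6 - 5*X/7 + X**2/7 + (1/7)*6*X) - 13 = X*(3 - 30/7 - 5*X/7 + X**2/7 + 6*X/7) - 13 = X*(-9/7 + X/7 + X**2/7) - 13 = -13 + X*(-9/7 + X/7 + X**2/7))
w(333 + T(4))/(-360987) = (-13 + (333 + (-20 - 4*4))*(-9 + (333 + (-20 - 4*4)) + (333 + (-20 - 4*4))**2)/7)/(-360987) = (-13 + (333 + (-20 - 16))*(-9 + (333 + (-20 - 16)) + (333 + (-20 - 16))**2)/7)*(-1/360987) = (-13 + (333 - 36)*(-9 + (333 - 36) + (333 - 36)**2)/7)*(-1/360987) = (-13 + (1/7)*297*(-9 + 297 + 297**2))*(-1/360987) = (-13 + (1/7)*297*(-9 + 297 + 88209))*(-1/360987) = (-13 + (1/7)*297*88497)*(-1/360987) = (-13 + 26283609/7)*(-1/360987) = (26283518/7)*(-1/360987) = -26283518/2526909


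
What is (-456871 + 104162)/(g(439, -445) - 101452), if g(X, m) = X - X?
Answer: 352709/101452 ≈ 3.4766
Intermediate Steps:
g(X, m) = 0
(-456871 + 104162)/(g(439, -445) - 101452) = (-456871 + 104162)/(0 - 101452) = -352709/(-101452) = -352709*(-1/101452) = 352709/101452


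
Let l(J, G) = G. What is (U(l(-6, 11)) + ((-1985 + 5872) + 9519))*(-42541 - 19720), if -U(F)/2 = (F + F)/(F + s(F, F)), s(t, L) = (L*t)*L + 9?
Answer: -1127637735582/1351 ≈ -8.3467e+8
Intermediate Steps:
s(t, L) = 9 + t*L² (s(t, L) = t*L² + 9 = 9 + t*L²)
U(F) = -4*F/(9 + F + F³) (U(F) = -2*(F + F)/(F + (9 + F*F²)) = -2*2*F/(F + (9 + F³)) = -2*2*F/(9 + F + F³) = -4*F/(9 + F + F³))
(U(l(-6, 11)) + ((-1985 + 5872) + 9519))*(-42541 - 19720) = (-4*11/(9 + 11 + 11³) + ((-1985 + 5872) + 9519))*(-42541 - 19720) = (-4*11/(9 + 11 + 1331) + (3887 + 9519))*(-62261) = (-4*11/1351 + 13406)*(-62261) = (-4*11*1/1351 + 13406)*(-62261) = (-44/1351 + 13406)*(-62261) = (18111462/1351)*(-62261) = -1127637735582/1351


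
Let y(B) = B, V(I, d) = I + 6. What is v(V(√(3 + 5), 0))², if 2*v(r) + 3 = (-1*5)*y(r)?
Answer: 1289/4 + 165*√2 ≈ 555.60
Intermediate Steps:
V(I, d) = 6 + I
v(r) = -3/2 - 5*r/2 (v(r) = -3/2 + ((-1*5)*r)/2 = -3/2 + (-5*r)/2 = -3/2 - 5*r/2)
v(V(√(3 + 5), 0))² = (-3/2 - 5*(6 + √(3 + 5))/2)² = (-3/2 - 5*(6 + √8)/2)² = (-3/2 - 5*(6 + 2*√2)/2)² = (-3/2 + (-15 - 5*√2))² = (-33/2 - 5*√2)²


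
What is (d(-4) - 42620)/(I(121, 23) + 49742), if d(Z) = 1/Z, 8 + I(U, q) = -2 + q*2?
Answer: -170481/199112 ≈ -0.85621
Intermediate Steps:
I(U, q) = -10 + 2*q (I(U, q) = -8 + (-2 + q*2) = -8 + (-2 + 2*q) = -10 + 2*q)
(d(-4) - 42620)/(I(121, 23) + 49742) = (1/(-4) - 42620)/((-10 + 2*23) + 49742) = (-¼ - 42620)/((-10 + 46) + 49742) = -170481/(4*(36 + 49742)) = -170481/4/49778 = -170481/4*1/49778 = -170481/199112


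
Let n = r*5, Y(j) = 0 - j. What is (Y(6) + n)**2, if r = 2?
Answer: 16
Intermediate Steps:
Y(j) = -j
n = 10 (n = 2*5 = 10)
(Y(6) + n)**2 = (-1*6 + 10)**2 = (-6 + 10)**2 = 4**2 = 16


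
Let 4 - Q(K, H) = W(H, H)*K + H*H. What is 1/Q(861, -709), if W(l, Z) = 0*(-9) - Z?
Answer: -1/1113126 ≈ -8.9837e-7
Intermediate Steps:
W(l, Z) = -Z (W(l, Z) = 0 - Z = -Z)
Q(K, H) = 4 - H**2 + H*K (Q(K, H) = 4 - ((-H)*K + H*H) = 4 - (-H*K + H**2) = 4 - (H**2 - H*K) = 4 + (-H**2 + H*K) = 4 - H**2 + H*K)
1/Q(861, -709) = 1/(4 - 1*(-709)**2 - 709*861) = 1/(4 - 1*502681 - 610449) = 1/(4 - 502681 - 610449) = 1/(-1113126) = -1/1113126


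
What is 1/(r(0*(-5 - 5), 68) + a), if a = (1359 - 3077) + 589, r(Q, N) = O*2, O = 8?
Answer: -1/1113 ≈ -0.00089847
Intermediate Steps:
r(Q, N) = 16 (r(Q, N) = 8*2 = 16)
a = -1129 (a = -1718 + 589 = -1129)
1/(r(0*(-5 - 5), 68) + a) = 1/(16 - 1129) = 1/(-1113) = -1/1113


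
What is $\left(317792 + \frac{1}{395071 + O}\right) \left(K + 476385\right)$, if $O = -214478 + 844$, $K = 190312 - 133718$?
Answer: $\frac{30731157203195795}{181437} \approx 1.6938 \cdot 10^{11}$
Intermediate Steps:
$K = 56594$
$O = -213634$
$\left(317792 + \frac{1}{395071 + O}\right) \left(K + 476385\right) = \left(317792 + \frac{1}{395071 - 213634}\right) \left(56594 + 476385\right) = \left(317792 + \frac{1}{181437}\right) 532979 = \frac{57659227105}{181437} \cdot 532979 = \frac{30731157203195795}{181437}$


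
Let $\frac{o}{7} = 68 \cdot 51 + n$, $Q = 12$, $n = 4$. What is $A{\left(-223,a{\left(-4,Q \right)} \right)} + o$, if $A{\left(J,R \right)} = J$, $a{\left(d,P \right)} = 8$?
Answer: $24081$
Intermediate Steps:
$o = 24304$ ($o = 7 \left(68 \cdot 51 + 4\right) = 7 \left(3468 + 4\right) = 7 \cdot 3472 = 24304$)
$A{\left(-223,a{\left(-4,Q \right)} \right)} + o = -223 + 24304 = 24081$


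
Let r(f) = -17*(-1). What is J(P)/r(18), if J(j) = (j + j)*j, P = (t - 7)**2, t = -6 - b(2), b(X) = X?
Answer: 101250/17 ≈ 5955.9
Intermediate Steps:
r(f) = 17
t = -8 (t = -6 - 1*2 = -6 - 2 = -8)
P = 225 (P = (-8 - 7)**2 = (-15)**2 = 225)
J(j) = 2*j**2 (J(j) = (2*j)*j = 2*j**2)
J(P)/r(18) = (2*225**2)/17 = (2*50625)*(1/17) = 101250*(1/17) = 101250/17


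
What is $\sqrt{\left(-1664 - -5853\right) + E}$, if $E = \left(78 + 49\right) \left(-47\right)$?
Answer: $2 i \sqrt{445} \approx 42.19 i$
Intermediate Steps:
$E = -5969$ ($E = 127 \left(-47\right) = -5969$)
$\sqrt{\left(-1664 - -5853\right) + E} = \sqrt{\left(-1664 - -5853\right) - 5969} = \sqrt{\left(-1664 + 5853\right) - 5969} = \sqrt{4189 - 5969} = \sqrt{-1780} = 2 i \sqrt{445}$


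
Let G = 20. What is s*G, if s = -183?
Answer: -3660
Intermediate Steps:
s*G = -183*20 = -3660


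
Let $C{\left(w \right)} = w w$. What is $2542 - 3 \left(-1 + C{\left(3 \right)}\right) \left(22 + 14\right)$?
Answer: $1678$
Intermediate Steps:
$C{\left(w \right)} = w^{2}$
$2542 - 3 \left(-1 + C{\left(3 \right)}\right) \left(22 + 14\right) = 2542 - 3 \left(-1 + 3^{2}\right) \left(22 + 14\right) = 2542 - 3 \left(-1 + 9\right) 36 = 2542 - 3 \cdot 8 \cdot 36 = 2542 - 24 \cdot 36 = 2542 - 864 = 1678$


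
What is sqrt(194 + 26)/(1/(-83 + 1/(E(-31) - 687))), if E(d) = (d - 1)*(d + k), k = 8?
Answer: -8132*sqrt(55)/49 ≈ -1230.8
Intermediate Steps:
E(d) = (-1 + d)*(8 + d) (E(d) = (d - 1)*(d + 8) = (-1 + d)*(8 + d))
sqrt(194 + 26)/(1/(-83 + 1/(E(-31) - 687))) = sqrt(194 + 26)/(1/(-83 + 1/((-8 + (-31)**2 + 7*(-31)) - 687))) = sqrt(220)/(1/(-83 + 1/((-8 + 961 - 217) - 687))) = (2*sqrt(55))/(1/(-83 + 1/(736 - 687))) = (2*sqrt(55))/(1/(-83 + 1/49)) = (2*sqrt(55))/(1/(-4066/49)) = (2*sqrt(55))/(-49/4066) = (2*sqrt(55))*(-4066/49) = -8132*sqrt(55)/49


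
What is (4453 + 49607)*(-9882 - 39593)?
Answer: -2674618500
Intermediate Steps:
(4453 + 49607)*(-9882 - 39593) = 54060*(-49475) = -2674618500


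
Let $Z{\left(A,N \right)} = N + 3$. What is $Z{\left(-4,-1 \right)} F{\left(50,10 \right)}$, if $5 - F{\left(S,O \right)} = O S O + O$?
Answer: $-10010$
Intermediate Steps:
$F{\left(S,O \right)} = 5 - O - S O^{2}$ ($F{\left(S,O \right)} = 5 - \left(O S O + O\right) = 5 - \left(S O^{2} + O\right) = 5 - \left(O + S O^{2}\right) = 5 - O - S O^{2}$)
$Z{\left(A,N \right)} = 3 + N$
$Z{\left(-4,-1 \right)} F{\left(50,10 \right)} = \left(3 - 1\right) \left(5 - 10 - 50 \cdot 10^{2}\right) = 2 \left(5 - 10 - 50 \cdot 100\right) = 2 \left(5 - 10 - 5000\right) = 2 \left(-5005\right) = -10010$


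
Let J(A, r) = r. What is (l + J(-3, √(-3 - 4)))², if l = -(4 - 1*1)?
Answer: (3 - I*√7)² ≈ 2.0 - 15.875*I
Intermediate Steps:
l = -3 (l = -(4 - 1) = -1*3 = -3)
(l + J(-3, √(-3 - 4)))² = (-3 + √(-3 - 4))² = (-3 + √(-7))² = (-3 + I*√7)²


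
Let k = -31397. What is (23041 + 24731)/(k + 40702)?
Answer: 47772/9305 ≈ 5.1340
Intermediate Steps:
(23041 + 24731)/(k + 40702) = (23041 + 24731)/(-31397 + 40702) = 47772/9305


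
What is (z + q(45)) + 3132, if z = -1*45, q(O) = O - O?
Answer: 3087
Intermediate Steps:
q(O) = 0
z = -45
(z + q(45)) + 3132 = (-45 + 0) + 3132 = -45 + 3132 = 3087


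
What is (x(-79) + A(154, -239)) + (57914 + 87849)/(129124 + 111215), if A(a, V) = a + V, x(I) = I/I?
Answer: -20042713/240339 ≈ -83.394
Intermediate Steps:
x(I) = 1
A(a, V) = V + a
(x(-79) + A(154, -239)) + (57914 + 87849)/(129124 + 111215) = (1 + (-239 + 154)) + (57914 + 87849)/(129124 + 111215) = (1 - 85) + 145763/240339 = -84 + 145763*(1/240339) = -84 + 145763/240339 = -20042713/240339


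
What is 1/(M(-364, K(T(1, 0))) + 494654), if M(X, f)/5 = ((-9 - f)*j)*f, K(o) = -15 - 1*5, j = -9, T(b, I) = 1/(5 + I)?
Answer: 1/504554 ≈ 1.9819e-6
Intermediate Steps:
K(o) = -20 (K(o) = -15 - 5 = -20)
M(X, f) = 5*f*(81 + 9*f) (M(X, f) = 5*(((-9 - f)*(-9))*f) = 5*((81 + 9*f)*f) = 5*(f*(81 + 9*f)) = 5*f*(81 + 9*f))
1/(M(-364, K(T(1, 0))) + 494654) = 1/(45*(-20)*(9 - 20) + 494654) = 1/(45*(-20)*(-11) + 494654) = 1/(9900 + 494654) = 1/504554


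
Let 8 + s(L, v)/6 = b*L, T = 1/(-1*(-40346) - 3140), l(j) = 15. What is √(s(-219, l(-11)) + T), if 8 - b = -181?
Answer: I*√38205382771842/12402 ≈ 498.39*I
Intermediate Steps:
b = 189 (b = 8 - 1*(-181) = 8 + 181 = 189)
T = 1/37206 (T = 1/(40346 - 3140) = 1/37206 ≈ 2.6877e-5)
s(L, v) = -48 + 1134*L (s(L, v) = -48 + 6*(189*L) = -48 + 1134*L)
√(s(-219, l(-11)) + T) = √((-48 + 1134*(-219)) + 1/37206) = √((-48 - 248346) + 1/37206) = √(-248394 + 1/37206) = √(-9241747163/37206) = I*√38205382771842/12402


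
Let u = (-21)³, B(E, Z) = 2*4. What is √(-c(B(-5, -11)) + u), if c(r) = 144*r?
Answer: 3*I*√1157 ≈ 102.04*I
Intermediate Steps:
B(E, Z) = 8
u = -9261
√(-c(B(-5, -11)) + u) = √(-144*8 - 9261) = √(-1*1152 - 9261) = √(-1152 - 9261) = √(-10413) = 3*I*√1157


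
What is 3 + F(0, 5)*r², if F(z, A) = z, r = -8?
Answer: 3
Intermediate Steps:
3 + F(0, 5)*r² = 3 + 0*(-8)² = 3 + 0*64 = 3 + 0 = 3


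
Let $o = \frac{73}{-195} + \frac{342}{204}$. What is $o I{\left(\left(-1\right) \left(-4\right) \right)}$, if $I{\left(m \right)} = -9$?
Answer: $- \frac{25899}{2210} \approx -11.719$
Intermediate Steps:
$o = \frac{8633}{6630}$ ($o = 73 \left(- \frac{1}{195}\right) + 342 \cdot \frac{1}{204} = - \frac{73}{195} + \frac{57}{34} = \frac{8633}{6630} \approx 1.3021$)
$o I{\left(\left(-1\right) \left(-4\right) \right)} = \frac{8633}{6630} \left(-9\right) = - \frac{25899}{2210}$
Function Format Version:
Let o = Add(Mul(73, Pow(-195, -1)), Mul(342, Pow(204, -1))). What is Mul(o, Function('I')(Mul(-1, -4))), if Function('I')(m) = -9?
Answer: Rational(-25899, 2210) ≈ -11.719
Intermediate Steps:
o = Rational(8633, 6630) (o = Add(Mul(73, Rational(-1, 195)), Mul(342, Rational(1, 204))) = Add(Rational(-73, 195), Rational(57, 34)) = Rational(8633, 6630) ≈ 1.3021)
Mul(o, Function('I')(Mul(-1, -4))) = Mul(Rational(8633, 6630), -9) = Rational(-25899, 2210)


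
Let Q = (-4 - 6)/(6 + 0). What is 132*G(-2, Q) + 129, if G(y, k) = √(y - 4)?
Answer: 129 + 132*I*√6 ≈ 129.0 + 323.33*I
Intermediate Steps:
Q = -5/3 (Q = -10/6 = -10*⅙ = -5/3 ≈ -1.6667)
G(y, k) = √(-4 + y)
132*G(-2, Q) + 129 = 132*√(-4 - 2) + 129 = 132*√(-6) + 129 = 132*(I*√6) + 129 = 132*I*√6 + 129 = 129 + 132*I*√6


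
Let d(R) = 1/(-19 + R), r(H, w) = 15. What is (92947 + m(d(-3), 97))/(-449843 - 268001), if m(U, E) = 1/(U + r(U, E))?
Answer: -30579585/236170676 ≈ -0.12948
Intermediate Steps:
m(U, E) = 1/(15 + U) (m(U, E) = 1/(U + 15) = 1/(15 + U))
(92947 + m(d(-3), 97))/(-449843 - 268001) = (92947 + 1/(15 + 1/(-19 - 3)))/(-449843 - 268001) = (92947 + 1/(15 + 1/(-22)))/(-717844) = (92947 + 1/(15 - 1/22))*(-1/717844) = (92947 + 1/(329/22))*(-1/717844) = (92947 + 22/329)*(-1/717844) = (30579585/329)*(-1/717844) = -30579585/236170676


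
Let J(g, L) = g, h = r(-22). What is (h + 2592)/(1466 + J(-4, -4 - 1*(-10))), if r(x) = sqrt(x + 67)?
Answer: 1296/731 + 3*sqrt(5)/1462 ≈ 1.7775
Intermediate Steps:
r(x) = sqrt(67 + x)
h = 3*sqrt(5) (h = sqrt(67 - 22) = sqrt(45) = 3*sqrt(5) ≈ 6.7082)
(h + 2592)/(1466 + J(-4, -4 - 1*(-10))) = (3*sqrt(5) + 2592)/(1466 - 4) = (2592 + 3*sqrt(5))/1462 = (2592 + 3*sqrt(5))*(1/1462) = 1296/731 + 3*sqrt(5)/1462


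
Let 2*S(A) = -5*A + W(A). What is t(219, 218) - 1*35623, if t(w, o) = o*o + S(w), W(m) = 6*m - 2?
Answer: 24019/2 ≈ 12010.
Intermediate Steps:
W(m) = -2 + 6*m
S(A) = -1 + A/2 (S(A) = (-5*A + (-2 + 6*A))/2 = (-2 + A)/2 = -1 + A/2)
t(w, o) = -1 + o² + w/2 (t(w, o) = o*o + (-1 + w/2) = o² + (-1 + w/2) = -1 + o² + w/2)
t(219, 218) - 1*35623 = (-1 + 218² + (½)*219) - 1*35623 = (-1 + 47524 + 219/2) - 35623 = 95265/2 - 35623 = 24019/2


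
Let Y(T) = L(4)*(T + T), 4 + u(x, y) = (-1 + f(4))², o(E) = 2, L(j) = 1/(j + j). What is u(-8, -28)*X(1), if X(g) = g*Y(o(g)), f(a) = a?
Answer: 5/2 ≈ 2.5000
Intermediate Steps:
L(j) = 1/(2*j)
u(x, y) = 5 (u(x, y) = -4 + (-1 + 4)² = -4 + 3² = -4 + 9 = 5)
Y(T) = T/4 (Y(T) = ((½)/4)*(T + T) = ((½)*(¼))*(2*T) = (2*T)/8 = T/4)
X(g) = g/2 (X(g) = g*((¼)*2) = g*(½) = g/2)
u(-8, -28)*X(1) = 5*((½)*1) = 5*(½) = 5/2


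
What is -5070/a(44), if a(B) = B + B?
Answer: -2535/44 ≈ -57.614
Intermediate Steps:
a(B) = 2*B
-5070/a(44) = -5070/(2*44) = -5070/88 = -5070*1/88 = -2535/44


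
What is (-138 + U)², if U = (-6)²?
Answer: 10404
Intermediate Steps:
U = 36
(-138 + U)² = (-138 + 36)² = (-102)² = 10404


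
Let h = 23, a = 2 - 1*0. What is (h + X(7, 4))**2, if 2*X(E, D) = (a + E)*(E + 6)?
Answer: 26569/4 ≈ 6642.3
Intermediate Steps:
a = 2 (a = 2 + 0 = 2)
X(E, D) = (2 + E)*(6 + E)/2 (X(E, D) = ((2 + E)*(E + 6))/2 = ((2 + E)*(6 + E))/2 = (2 + E)*(6 + E)/2)
(h + X(7, 4))**2 = (23 + (6 + (1/2)*7**2 + 4*7))**2 = (23 + (6 + (1/2)*49 + 28))**2 = (23 + (6 + 49/2 + 28))**2 = (23 + 117/2)**2 = (163/2)**2 = 26569/4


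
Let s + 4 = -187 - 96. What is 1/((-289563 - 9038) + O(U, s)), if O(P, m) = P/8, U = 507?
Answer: -8/2388301 ≈ -3.3497e-6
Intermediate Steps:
s = -287 (s = -4 + (-187 - 96) = -4 - 283 = -287)
O(P, m) = P/8
1/((-289563 - 9038) + O(U, s)) = 1/((-289563 - 9038) + (1/8)*507) = 1/(-298601 + 507/8) = 1/(-2388301/8) = -8/2388301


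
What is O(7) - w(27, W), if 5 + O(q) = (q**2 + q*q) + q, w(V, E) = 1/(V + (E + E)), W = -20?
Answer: 1301/13 ≈ 100.08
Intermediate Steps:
w(V, E) = 1/(V + 2*E)
O(q) = -5 + q + 2*q**2 (O(q) = -5 + ((q**2 + q*q) + q) = -5 + ((q**2 + q**2) + q) = -5 + (2*q**2 + q) = -5 + (q + 2*q**2) = -5 + q + 2*q**2)
O(7) - w(27, W) = (-5 + 7 + 2*7**2) - 1/(27 + 2*(-20)) = (-5 + 7 + 2*49) - 1/(27 - 40) = (-5 + 7 + 98) - 1/(-13) = 100 - 1*(-1/13) = 100 + 1/13 = 1301/13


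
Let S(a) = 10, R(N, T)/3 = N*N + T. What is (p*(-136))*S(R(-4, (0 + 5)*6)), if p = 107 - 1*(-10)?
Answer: -159120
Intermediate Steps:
R(N, T) = 3*T + 3*N² (R(N, T) = 3*(N*N + T) = 3*(N² + T) = 3*(T + N²) = 3*T + 3*N²)
p = 117 (p = 107 + 10 = 117)
(p*(-136))*S(R(-4, (0 + 5)*6)) = (117*(-136))*10 = -15912*10 = -159120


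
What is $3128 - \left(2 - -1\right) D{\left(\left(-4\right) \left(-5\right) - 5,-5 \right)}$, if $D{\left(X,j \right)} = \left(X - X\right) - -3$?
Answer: $3119$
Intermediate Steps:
$D{\left(X,j \right)} = 3$ ($D{\left(X,j \right)} = 0 + 3 = 3$)
$3128 - \left(2 - -1\right) D{\left(\left(-4\right) \left(-5\right) - 5,-5 \right)} = 3128 - \left(2 - -1\right) 3 = 3128 - \left(2 + 1\right) 3 = 3128 - 3 \cdot 3 = 3128 - 9 = 3119$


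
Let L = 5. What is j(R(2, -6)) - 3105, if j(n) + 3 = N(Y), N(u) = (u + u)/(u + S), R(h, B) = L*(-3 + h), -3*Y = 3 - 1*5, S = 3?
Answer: -34184/11 ≈ -3107.6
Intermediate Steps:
Y = ⅔ (Y = -(3 - 1*5)/3 = -(3 - 5)/3 = -⅓*(-2) = ⅔ ≈ 0.66667)
R(h, B) = -15 + 5*h (R(h, B) = 5*(-3 + h) = -15 + 5*h)
N(u) = 2*u/(3 + u) (N(u) = (u + u)/(u + 3) = (2*u)/(3 + u) = 2*u/(3 + u))
j(n) = -29/11 (j(n) = -3 + 2*(⅔)/(3 + ⅔) = -3 + 2*(⅔)/(11/3) = -3 + 2*(⅔)*(3/11) = -3 + 4/11 = -29/11)
j(R(2, -6)) - 3105 = -29/11 - 3105 = -34184/11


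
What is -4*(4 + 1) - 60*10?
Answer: -620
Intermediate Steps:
-4*(4 + 1) - 60*10 = -4*5 - 600 = -20 - 600 = -620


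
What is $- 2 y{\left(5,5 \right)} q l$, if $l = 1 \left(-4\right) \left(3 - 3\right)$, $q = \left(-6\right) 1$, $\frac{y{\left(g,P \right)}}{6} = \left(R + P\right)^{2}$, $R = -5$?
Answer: $0$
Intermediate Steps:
$y{\left(g,P \right)} = 6 \left(-5 + P\right)^{2}$
$q = -6$
$l = 0$ ($l = \left(-4\right) 0 = 0$)
$- 2 y{\left(5,5 \right)} q l = - 2 \cdot 6 \left(-5 + 5\right)^{2} \left(-6\right) 0 = - 2 \cdot 6 \cdot 0^{2} \left(-6\right) 0 = - 2 \cdot 6 \cdot 0 \left(-6\right) 0 = \left(-2\right) 0 \left(-6\right) 0 = 0 \left(-6\right) 0 = 0 \cdot 0 = 0$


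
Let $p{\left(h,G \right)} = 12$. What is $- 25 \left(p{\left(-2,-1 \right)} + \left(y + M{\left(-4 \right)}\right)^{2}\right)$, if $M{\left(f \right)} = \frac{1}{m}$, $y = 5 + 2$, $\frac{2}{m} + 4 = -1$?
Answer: $- \frac{3225}{4} \approx -806.25$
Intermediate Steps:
$m = - \frac{2}{5}$ ($m = \frac{2}{-4 - 1} = \frac{2}{-5} = 2 \left(- \frac{1}{5}\right) = - \frac{2}{5} \approx -0.4$)
$y = 7$
$M{\left(f \right)} = - \frac{5}{2}$ ($M{\left(f \right)} = \frac{1}{- \frac{2}{5}} = - \frac{5}{2}$)
$- 25 \left(p{\left(-2,-1 \right)} + \left(y + M{\left(-4 \right)}\right)^{2}\right) = - 25 \left(12 + \left(7 - \frac{5}{2}\right)^{2}\right) = - 25 \left(12 + \left(\frac{9}{2}\right)^{2}\right) = - 25 \left(12 + \frac{81}{4}\right) = \left(-25\right) \frac{129}{4} = - \frac{3225}{4}$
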